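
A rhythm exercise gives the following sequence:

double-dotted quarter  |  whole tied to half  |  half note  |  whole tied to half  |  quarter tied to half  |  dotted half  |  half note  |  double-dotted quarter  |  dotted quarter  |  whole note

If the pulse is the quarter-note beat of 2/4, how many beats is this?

31

One quarter-note beat = 4 sixteenth notes.
Working in sixteenth notes: double-dotted quarter = 7; whole tied to half (whole + half) = 24; half note = 8; whole tied to half (whole + half) = 24; quarter tied to half (quarter + half) = 12; dotted half = 12; half note = 8; double-dotted quarter = 7; dotted quarter = 6; whole note = 16.
Total: 7 + 24 + 8 + 24 + 12 + 12 + 8 + 7 + 6 + 16 = 124.
124 ÷ 4 = 31 beats.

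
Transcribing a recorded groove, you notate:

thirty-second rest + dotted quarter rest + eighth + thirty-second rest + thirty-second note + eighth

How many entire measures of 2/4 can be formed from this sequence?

One bar of 2/4 = 16 thirty-second notes.
Express everything in thirty-second notes: thirty-second rest = 1; dotted quarter rest = 12; eighth = 4; thirty-second rest = 1; thirty-second note = 1; eighth = 4.
Adding: 1 + 12 + 4 + 1 + 1 + 4 = 23.
23 ÷ 16 = 1 complete bar with 7 left over.

1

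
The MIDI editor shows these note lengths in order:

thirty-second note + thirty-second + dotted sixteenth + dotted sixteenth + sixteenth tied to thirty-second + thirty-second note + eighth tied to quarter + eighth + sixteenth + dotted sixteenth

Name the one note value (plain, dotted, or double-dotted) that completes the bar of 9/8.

The bar of 9/8 = 36 thirty-second notes.
Each duration in thirty-second notes: thirty-second note = 1; thirty-second = 1; dotted sixteenth = 3; dotted sixteenth = 3; sixteenth tied to thirty-second (sixteenth + thirty-second) = 3; thirty-second note = 1; eighth tied to quarter (eighth + quarter) = 12; eighth = 4; sixteenth = 2; dotted sixteenth = 3.
Total: 1 + 1 + 3 + 3 + 3 + 1 + 12 + 4 + 2 + 3 = 33.
Remaining: 36 − 33 = 3 thirty-second notes, which is a dotted sixteenth note.

dotted sixteenth note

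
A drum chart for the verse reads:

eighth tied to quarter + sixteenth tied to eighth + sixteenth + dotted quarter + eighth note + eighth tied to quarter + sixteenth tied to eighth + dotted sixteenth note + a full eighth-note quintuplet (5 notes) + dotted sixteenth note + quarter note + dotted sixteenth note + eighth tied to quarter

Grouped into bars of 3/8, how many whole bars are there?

One bar of 3/8 = 12 thirty-second notes.
Working in thirty-second notes: eighth tied to quarter (eighth + quarter) = 12; sixteenth tied to eighth (sixteenth + eighth) = 6; sixteenth = 2; dotted quarter = 12; eighth note = 4; eighth tied to quarter (eighth + quarter) = 12; sixteenth tied to eighth (sixteenth + eighth) = 6; dotted sixteenth note = 3; a full eighth-note quintuplet (5 notes) (five quintuplet eighths span one half) = 16; dotted sixteenth note = 3; quarter note = 8; dotted sixteenth note = 3; eighth tied to quarter (eighth + quarter) = 12.
Total: 12 + 6 + 2 + 12 + 4 + 12 + 6 + 3 + 16 + 3 + 8 + 3 + 12 = 99.
99 ÷ 12 = 8 complete bars with 3 left over.

8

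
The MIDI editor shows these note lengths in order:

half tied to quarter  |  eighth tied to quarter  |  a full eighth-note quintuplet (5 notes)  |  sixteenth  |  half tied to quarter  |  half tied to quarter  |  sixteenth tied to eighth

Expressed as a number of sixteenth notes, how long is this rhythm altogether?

54

In sixteenth notes: half tied to quarter (half + quarter) = 12; eighth tied to quarter (eighth + quarter) = 6; a full eighth-note quintuplet (5 notes) (five quintuplet eighths span one half) = 8; sixteenth = 1; half tied to quarter (half + quarter) = 12; half tied to quarter (half + quarter) = 12; sixteenth tied to eighth (sixteenth + eighth) = 3.
Sum: 12 + 6 + 8 + 1 + 12 + 12 + 3 = 54 sixteenth notes.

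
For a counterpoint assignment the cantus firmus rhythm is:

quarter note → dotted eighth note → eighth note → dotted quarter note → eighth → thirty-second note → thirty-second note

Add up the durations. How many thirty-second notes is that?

Express everything in thirty-second notes: quarter note = 8; dotted eighth note = 6; eighth note = 4; dotted quarter note = 12; eighth = 4; thirty-second note = 1; thirty-second note = 1.
Sum: 8 + 6 + 4 + 12 + 4 + 1 + 1 = 36 thirty-second notes.

36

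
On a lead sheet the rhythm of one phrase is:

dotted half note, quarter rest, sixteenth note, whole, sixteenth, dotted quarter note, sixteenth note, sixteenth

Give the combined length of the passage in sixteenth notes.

In sixteenth notes: dotted half note = 12; quarter rest = 4; sixteenth note = 1; whole = 16; sixteenth = 1; dotted quarter note = 6; sixteenth note = 1; sixteenth = 1.
Altogether 12 + 4 + 1 + 16 + 1 + 6 + 1 + 1 = 42 sixteenth notes.

42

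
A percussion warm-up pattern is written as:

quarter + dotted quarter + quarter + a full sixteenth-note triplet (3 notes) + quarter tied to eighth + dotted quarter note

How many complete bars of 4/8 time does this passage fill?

One bar of 4/8 = 4 eighth notes.
In eighth notes: quarter = 2; dotted quarter = 3; quarter = 2; a full sixteenth-note triplet (3 notes) (three triplet sixteenths span one eighth) = 1; quarter tied to eighth (quarter + eighth) = 3; dotted quarter note = 3.
Altogether 2 + 3 + 2 + 1 + 3 + 3 = 14.
14 ÷ 4 = 3 complete bars with 2 left over.

3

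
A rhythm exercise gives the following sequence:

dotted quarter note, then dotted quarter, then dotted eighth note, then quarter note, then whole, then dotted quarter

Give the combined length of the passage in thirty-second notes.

Convert each value to thirty-second notes: dotted quarter note = 12; dotted quarter = 12; dotted eighth note = 6; quarter note = 8; whole = 32; dotted quarter = 12.
Adding: 12 + 12 + 6 + 8 + 32 + 12 = 82 thirty-second notes.

82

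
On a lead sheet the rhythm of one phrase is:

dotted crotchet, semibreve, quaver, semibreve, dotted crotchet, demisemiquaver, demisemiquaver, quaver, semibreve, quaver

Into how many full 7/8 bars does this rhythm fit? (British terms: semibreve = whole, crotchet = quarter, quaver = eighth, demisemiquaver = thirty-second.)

4

One bar of 7/8 = 28 thirty-second notes.
Each duration in thirty-second notes: dotted crotchet = 12; semibreve = 32; quaver = 4; semibreve = 32; dotted crotchet = 12; demisemiquaver = 1; demisemiquaver = 1; quaver = 4; semibreve = 32; quaver = 4.
Total: 12 + 32 + 4 + 32 + 12 + 1 + 1 + 4 + 32 + 4 = 134.
134 ÷ 28 = 4 complete bars with 22 left over.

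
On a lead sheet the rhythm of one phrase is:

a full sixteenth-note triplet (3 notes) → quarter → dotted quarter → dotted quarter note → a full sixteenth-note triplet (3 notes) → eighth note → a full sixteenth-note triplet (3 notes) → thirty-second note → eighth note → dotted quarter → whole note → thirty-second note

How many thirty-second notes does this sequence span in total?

Working in thirty-second notes: a full sixteenth-note triplet (3 notes) (three triplet sixteenths span one eighth) = 4; quarter = 8; dotted quarter = 12; dotted quarter note = 12; a full sixteenth-note triplet (3 notes) (three triplet sixteenths span one eighth) = 4; eighth note = 4; a full sixteenth-note triplet (3 notes) (three triplet sixteenths span one eighth) = 4; thirty-second note = 1; eighth note = 4; dotted quarter = 12; whole note = 32; thirty-second note = 1.
Total: 4 + 8 + 12 + 12 + 4 + 4 + 4 + 1 + 4 + 12 + 32 + 1 = 98 thirty-second notes.

98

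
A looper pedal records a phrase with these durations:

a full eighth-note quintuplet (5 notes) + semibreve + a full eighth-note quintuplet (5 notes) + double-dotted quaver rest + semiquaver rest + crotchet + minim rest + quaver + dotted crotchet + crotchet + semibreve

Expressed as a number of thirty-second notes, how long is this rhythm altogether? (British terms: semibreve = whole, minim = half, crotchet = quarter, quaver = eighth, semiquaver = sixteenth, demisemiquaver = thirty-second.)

153

In thirty-second notes: a full eighth-note quintuplet (5 notes) (five quintuplet eighths span one half) = 16; semibreve = 32; a full eighth-note quintuplet (5 notes) (five quintuplet eighths span one half) = 16; double-dotted quaver rest = 7; semiquaver rest = 2; crotchet = 8; minim rest = 16; quaver = 4; dotted crotchet = 12; crotchet = 8; semibreve = 32.
Total: 16 + 32 + 16 + 7 + 2 + 8 + 16 + 4 + 12 + 8 + 32 = 153 thirty-second notes.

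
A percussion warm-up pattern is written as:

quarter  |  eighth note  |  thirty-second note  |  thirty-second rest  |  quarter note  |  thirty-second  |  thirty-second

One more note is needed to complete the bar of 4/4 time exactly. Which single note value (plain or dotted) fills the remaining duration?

quarter note

The bar of 4/4 = 32 thirty-second notes.
Each duration in thirty-second notes: quarter = 8; eighth note = 4; thirty-second note = 1; thirty-second rest = 1; quarter note = 8; thirty-second = 1; thirty-second = 1.
Adding: 8 + 4 + 1 + 1 + 8 + 1 + 1 = 24.
Remaining: 32 − 24 = 8 thirty-second notes, which is a quarter note.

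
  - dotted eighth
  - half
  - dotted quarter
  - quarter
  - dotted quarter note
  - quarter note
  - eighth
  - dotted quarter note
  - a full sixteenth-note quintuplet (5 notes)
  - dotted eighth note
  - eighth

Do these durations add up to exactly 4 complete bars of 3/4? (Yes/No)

One bar of 3/4 = 12 sixteenth notes, so 4 bars = 48.
Working in sixteenth notes: dotted eighth = 3; half = 8; dotted quarter = 6; quarter = 4; dotted quarter note = 6; quarter note = 4; eighth = 2; dotted quarter note = 6; a full sixteenth-note quintuplet (5 notes) (five quintuplet sixteenths span one quarter) = 4; dotted eighth note = 3; eighth = 2.
Sum: 3 + 8 + 6 + 4 + 6 + 4 + 2 + 6 + 4 + 3 + 2 = 48.
48 equals 48, so the answer is Yes.

Yes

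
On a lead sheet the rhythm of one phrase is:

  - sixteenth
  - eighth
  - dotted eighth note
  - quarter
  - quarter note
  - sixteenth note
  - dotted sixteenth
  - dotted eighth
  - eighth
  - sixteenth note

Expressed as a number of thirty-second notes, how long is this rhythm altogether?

In thirty-second notes: sixteenth = 2; eighth = 4; dotted eighth note = 6; quarter = 8; quarter note = 8; sixteenth note = 2; dotted sixteenth = 3; dotted eighth = 6; eighth = 4; sixteenth note = 2.
Sum: 2 + 4 + 6 + 8 + 8 + 2 + 3 + 6 + 4 + 2 = 45 thirty-second notes.

45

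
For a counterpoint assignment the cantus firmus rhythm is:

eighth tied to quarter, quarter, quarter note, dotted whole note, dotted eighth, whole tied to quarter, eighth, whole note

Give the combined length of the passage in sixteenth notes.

79

Express everything in sixteenth notes: eighth tied to quarter (eighth + quarter) = 6; quarter = 4; quarter note = 4; dotted whole note = 24; dotted eighth = 3; whole tied to quarter (whole + quarter) = 20; eighth = 2; whole note = 16.
Adding: 6 + 4 + 4 + 24 + 3 + 20 + 2 + 16 = 79 sixteenth notes.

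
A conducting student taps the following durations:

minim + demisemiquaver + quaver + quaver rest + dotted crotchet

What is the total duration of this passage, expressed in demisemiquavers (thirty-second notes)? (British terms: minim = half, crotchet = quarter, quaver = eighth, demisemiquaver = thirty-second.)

37

Convert each value to thirty-second notes: minim = 16; demisemiquaver = 1; quaver = 4; quaver rest = 4; dotted crotchet = 12.
Altogether 16 + 1 + 4 + 4 + 12 = 37 thirty-second notes.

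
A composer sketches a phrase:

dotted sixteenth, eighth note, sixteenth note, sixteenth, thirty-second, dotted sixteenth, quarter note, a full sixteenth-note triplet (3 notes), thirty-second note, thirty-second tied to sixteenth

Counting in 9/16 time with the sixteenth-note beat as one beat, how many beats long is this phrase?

One sixteenth-note beat = 2 thirty-second notes.
Convert each value to thirty-second notes: dotted sixteenth = 3; eighth note = 4; sixteenth note = 2; sixteenth = 2; thirty-second = 1; dotted sixteenth = 3; quarter note = 8; a full sixteenth-note triplet (3 notes) (three triplet sixteenths span one eighth) = 4; thirty-second note = 1; thirty-second tied to sixteenth (thirty-second + sixteenth) = 3.
Sum: 3 + 4 + 2 + 2 + 1 + 3 + 8 + 4 + 1 + 3 = 31.
31 ÷ 2 = 15.5 beats.

15.5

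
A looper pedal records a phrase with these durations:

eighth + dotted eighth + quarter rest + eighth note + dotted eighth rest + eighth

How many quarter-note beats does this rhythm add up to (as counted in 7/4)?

4

One quarter-note beat = 4 sixteenth notes.
Convert each value to sixteenth notes: eighth = 2; dotted eighth = 3; quarter rest = 4; eighth note = 2; dotted eighth rest = 3; eighth = 2.
Sum: 2 + 3 + 4 + 2 + 3 + 2 = 16.
16 ÷ 4 = 4 beats.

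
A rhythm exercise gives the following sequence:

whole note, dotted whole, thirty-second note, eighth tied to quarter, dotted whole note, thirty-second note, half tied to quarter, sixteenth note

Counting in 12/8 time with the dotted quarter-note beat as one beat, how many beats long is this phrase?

One dotted quarter-note beat = 12 thirty-second notes.
Each duration in thirty-second notes: whole note = 32; dotted whole = 48; thirty-second note = 1; eighth tied to quarter (eighth + quarter) = 12; dotted whole note = 48; thirty-second note = 1; half tied to quarter (half + quarter) = 24; sixteenth note = 2.
Sum: 32 + 48 + 1 + 12 + 48 + 1 + 24 + 2 = 168.
168 ÷ 12 = 14 beats.

14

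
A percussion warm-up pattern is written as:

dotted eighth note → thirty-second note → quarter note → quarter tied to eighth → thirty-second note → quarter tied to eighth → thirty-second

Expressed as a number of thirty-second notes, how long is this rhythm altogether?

Working in thirty-second notes: dotted eighth note = 6; thirty-second note = 1; quarter note = 8; quarter tied to eighth (quarter + eighth) = 12; thirty-second note = 1; quarter tied to eighth (quarter + eighth) = 12; thirty-second = 1.
Adding: 6 + 1 + 8 + 12 + 1 + 12 + 1 = 41 thirty-second notes.

41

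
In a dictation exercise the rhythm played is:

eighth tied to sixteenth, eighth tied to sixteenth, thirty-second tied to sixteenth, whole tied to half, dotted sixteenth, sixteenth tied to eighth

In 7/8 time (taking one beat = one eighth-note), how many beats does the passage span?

18

One eighth-note beat = 4 thirty-second notes.
Convert each value to thirty-second notes: eighth tied to sixteenth (eighth + sixteenth) = 6; eighth tied to sixteenth (eighth + sixteenth) = 6; thirty-second tied to sixteenth (thirty-second + sixteenth) = 3; whole tied to half (whole + half) = 48; dotted sixteenth = 3; sixteenth tied to eighth (sixteenth + eighth) = 6.
Altogether 6 + 6 + 3 + 48 + 3 + 6 = 72.
72 ÷ 4 = 18 beats.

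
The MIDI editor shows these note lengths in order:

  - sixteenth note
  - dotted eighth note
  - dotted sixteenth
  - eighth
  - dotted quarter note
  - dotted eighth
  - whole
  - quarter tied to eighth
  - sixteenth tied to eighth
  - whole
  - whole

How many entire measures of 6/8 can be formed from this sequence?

One bar of 6/8 = 24 thirty-second notes.
Express everything in thirty-second notes: sixteenth note = 2; dotted eighth note = 6; dotted sixteenth = 3; eighth = 4; dotted quarter note = 12; dotted eighth = 6; whole = 32; quarter tied to eighth (quarter + eighth) = 12; sixteenth tied to eighth (sixteenth + eighth) = 6; whole = 32; whole = 32.
Sum: 2 + 6 + 3 + 4 + 12 + 6 + 32 + 12 + 6 + 32 + 32 = 147.
147 ÷ 24 = 6 complete bars with 3 left over.

6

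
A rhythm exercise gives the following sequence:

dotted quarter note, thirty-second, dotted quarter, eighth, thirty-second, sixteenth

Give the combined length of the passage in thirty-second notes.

Working in thirty-second notes: dotted quarter note = 12; thirty-second = 1; dotted quarter = 12; eighth = 4; thirty-second = 1; sixteenth = 2.
Adding: 12 + 1 + 12 + 4 + 1 + 2 = 32 thirty-second notes.

32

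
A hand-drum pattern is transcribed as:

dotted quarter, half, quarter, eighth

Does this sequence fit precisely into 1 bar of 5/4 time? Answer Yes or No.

One bar of 5/4 = 10 eighth notes.
Convert each value to eighth notes: dotted quarter = 3; half = 4; quarter = 2; eighth = 1.
Total: 3 + 4 + 2 + 1 = 10.
10 equals 10, so the answer is Yes.

Yes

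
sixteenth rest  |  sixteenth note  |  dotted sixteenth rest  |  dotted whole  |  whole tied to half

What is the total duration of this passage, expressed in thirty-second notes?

Express everything in thirty-second notes: sixteenth rest = 2; sixteenth note = 2; dotted sixteenth rest = 3; dotted whole = 48; whole tied to half (whole + half) = 48.
Adding: 2 + 2 + 3 + 48 + 48 = 103 thirty-second notes.

103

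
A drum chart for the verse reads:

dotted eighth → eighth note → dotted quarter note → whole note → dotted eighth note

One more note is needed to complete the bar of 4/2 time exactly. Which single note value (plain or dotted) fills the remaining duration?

The bar of 4/2 = 32 sixteenth notes.
Convert each value to sixteenth notes: dotted eighth = 3; eighth note = 2; dotted quarter note = 6; whole note = 16; dotted eighth note = 3.
Total: 3 + 2 + 6 + 16 + 3 = 30.
Remaining: 32 − 30 = 2 sixteenth notes, which is a eighth note.

eighth note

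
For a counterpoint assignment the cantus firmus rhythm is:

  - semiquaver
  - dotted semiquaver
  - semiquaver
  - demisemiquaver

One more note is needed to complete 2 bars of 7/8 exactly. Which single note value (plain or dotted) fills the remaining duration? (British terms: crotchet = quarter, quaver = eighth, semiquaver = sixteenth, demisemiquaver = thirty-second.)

2 bars of 7/8 = 56 thirty-second notes.
Express everything in thirty-second notes: semiquaver = 2; dotted semiquaver = 3; semiquaver = 2; demisemiquaver = 1.
Sum: 2 + 3 + 2 + 1 = 8.
Remaining: 56 − 8 = 48 thirty-second notes, which is a dotted whole note.

dotted whole note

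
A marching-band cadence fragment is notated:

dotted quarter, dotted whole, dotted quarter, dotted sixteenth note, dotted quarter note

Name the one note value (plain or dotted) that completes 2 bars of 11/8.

2 bars of 11/8 = 88 thirty-second notes.
In thirty-second notes: dotted quarter = 12; dotted whole = 48; dotted quarter = 12; dotted sixteenth note = 3; dotted quarter note = 12.
Total: 12 + 48 + 12 + 3 + 12 = 87.
Remaining: 88 − 87 = 1 thirty-second note, which is a thirty-second note.

thirty-second note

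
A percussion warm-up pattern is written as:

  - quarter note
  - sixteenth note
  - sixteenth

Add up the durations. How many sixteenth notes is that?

In sixteenth notes: quarter note = 4; sixteenth note = 1; sixteenth = 1.
Adding: 4 + 1 + 1 = 6 sixteenth notes.

6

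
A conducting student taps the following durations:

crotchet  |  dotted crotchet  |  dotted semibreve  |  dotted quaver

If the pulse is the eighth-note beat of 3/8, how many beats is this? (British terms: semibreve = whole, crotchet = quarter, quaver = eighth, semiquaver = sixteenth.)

18.5

One eighth-note beat = 2 sixteenth notes.
Each duration in sixteenth notes: crotchet = 4; dotted crotchet = 6; dotted semibreve = 24; dotted quaver = 3.
Sum: 4 + 6 + 24 + 3 = 37.
37 ÷ 2 = 18.5 beats.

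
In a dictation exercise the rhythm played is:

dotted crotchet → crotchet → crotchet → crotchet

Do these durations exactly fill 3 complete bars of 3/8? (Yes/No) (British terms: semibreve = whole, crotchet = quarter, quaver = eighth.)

One bar of 3/8 = 3 eighth notes, so 3 bars = 9.
Express everything in eighth notes: dotted crotchet = 3; crotchet = 2; crotchet = 2; crotchet = 2.
Altogether 3 + 2 + 2 + 2 = 9.
9 equals 9, so the answer is Yes.

Yes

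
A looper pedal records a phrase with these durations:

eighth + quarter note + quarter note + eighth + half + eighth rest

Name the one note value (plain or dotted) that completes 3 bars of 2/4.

eighth note

3 bars of 2/4 = 12 eighth notes.
Working in eighth notes: eighth = 1; quarter note = 2; quarter note = 2; eighth = 1; half = 4; eighth rest = 1.
Adding: 1 + 2 + 2 + 1 + 4 + 1 = 11.
Remaining: 12 − 11 = 1 eighth note, which is a eighth note.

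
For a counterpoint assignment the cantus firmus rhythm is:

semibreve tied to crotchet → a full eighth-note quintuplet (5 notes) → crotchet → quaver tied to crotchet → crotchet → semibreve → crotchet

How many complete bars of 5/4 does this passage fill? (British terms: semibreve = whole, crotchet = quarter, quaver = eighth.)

One bar of 5/4 = 10 eighth notes.
Working in eighth notes: semibreve tied to crotchet (semibreve + crotchet) = 10; a full eighth-note quintuplet (5 notes) (five quintuplet eighths span one half) = 4; crotchet = 2; quaver tied to crotchet (quaver + crotchet) = 3; crotchet = 2; semibreve = 8; crotchet = 2.
Sum: 10 + 4 + 2 + 3 + 2 + 8 + 2 = 31.
31 ÷ 10 = 3 complete bars with 1 left over.

3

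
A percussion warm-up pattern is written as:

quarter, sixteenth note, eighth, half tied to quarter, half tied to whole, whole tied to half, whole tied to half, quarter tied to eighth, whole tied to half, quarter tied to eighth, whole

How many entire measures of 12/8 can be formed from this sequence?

One bar of 12/8 = 24 sixteenth notes.
Working in sixteenth notes: quarter = 4; sixteenth note = 1; eighth = 2; half tied to quarter (half + quarter) = 12; half tied to whole (half + whole) = 24; whole tied to half (whole + half) = 24; whole tied to half (whole + half) = 24; quarter tied to eighth (quarter + eighth) = 6; whole tied to half (whole + half) = 24; quarter tied to eighth (quarter + eighth) = 6; whole = 16.
Altogether 4 + 1 + 2 + 12 + 24 + 24 + 24 + 6 + 24 + 6 + 16 = 143.
143 ÷ 24 = 5 complete bars with 23 left over.

5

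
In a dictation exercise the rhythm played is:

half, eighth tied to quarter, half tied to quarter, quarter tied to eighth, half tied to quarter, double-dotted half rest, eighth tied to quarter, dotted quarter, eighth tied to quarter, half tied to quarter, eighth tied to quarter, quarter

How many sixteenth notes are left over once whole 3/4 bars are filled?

One bar of 3/4 = 6 eighth notes.
Each duration in eighth notes: half = 4; eighth tied to quarter (eighth + quarter) = 3; half tied to quarter (half + quarter) = 6; quarter tied to eighth (quarter + eighth) = 3; half tied to quarter (half + quarter) = 6; double-dotted half rest = 7; eighth tied to quarter (eighth + quarter) = 3; dotted quarter = 3; eighth tied to quarter (eighth + quarter) = 3; half tied to quarter (half + quarter) = 6; eighth tied to quarter (eighth + quarter) = 3; quarter = 2.
Altogether 4 + 3 + 6 + 3 + 6 + 7 + 3 + 3 + 3 + 6 + 3 + 2 = 49.
49 ÷ 6 = 8 complete bars with 1 eighth note remaining = 2 sixteenth notes.

2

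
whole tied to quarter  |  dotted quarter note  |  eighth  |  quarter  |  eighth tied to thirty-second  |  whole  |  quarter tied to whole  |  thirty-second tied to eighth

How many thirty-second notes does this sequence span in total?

146

Convert each value to thirty-second notes: whole tied to quarter (whole + quarter) = 40; dotted quarter note = 12; eighth = 4; quarter = 8; eighth tied to thirty-second (eighth + thirty-second) = 5; whole = 32; quarter tied to whole (quarter + whole) = 40; thirty-second tied to eighth (thirty-second + eighth) = 5.
Sum: 40 + 12 + 4 + 8 + 5 + 32 + 40 + 5 = 146 thirty-second notes.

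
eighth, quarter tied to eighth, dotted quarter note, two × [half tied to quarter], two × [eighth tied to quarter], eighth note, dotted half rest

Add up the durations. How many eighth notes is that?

32

Working in eighth notes: eighth = 1; quarter tied to eighth (quarter + eighth) = 3; dotted quarter note = 3; half tied to quarter (half + quarter) = 6; half tied to quarter (half + quarter) = 6; eighth tied to quarter (eighth + quarter) = 3; eighth tied to quarter (eighth + quarter) = 3; eighth note = 1; dotted half rest = 6.
Sum: 1 + 3 + 3 + 6 + 6 + 3 + 3 + 1 + 6 = 32 eighth notes.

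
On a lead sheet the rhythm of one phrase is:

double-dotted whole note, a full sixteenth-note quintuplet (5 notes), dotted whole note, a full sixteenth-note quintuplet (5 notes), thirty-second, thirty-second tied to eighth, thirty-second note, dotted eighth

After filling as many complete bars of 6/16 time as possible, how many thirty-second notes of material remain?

1

One bar of 6/16 = 12 thirty-second notes.
Convert each value to thirty-second notes: double-dotted whole note = 56; a full sixteenth-note quintuplet (5 notes) (five quintuplet sixteenths span one quarter) = 8; dotted whole note = 48; a full sixteenth-note quintuplet (5 notes) (five quintuplet sixteenths span one quarter) = 8; thirty-second = 1; thirty-second tied to eighth (thirty-second + eighth) = 5; thirty-second note = 1; dotted eighth = 6.
Altogether 56 + 8 + 48 + 8 + 1 + 5 + 1 + 6 = 133.
133 ÷ 12 = 11 complete bars with 1 thirty-second note remaining.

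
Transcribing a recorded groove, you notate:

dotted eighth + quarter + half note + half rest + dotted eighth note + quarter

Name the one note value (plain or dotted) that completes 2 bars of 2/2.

eighth note

2 bars of 2/2 = 32 sixteenth notes.
Express everything in sixteenth notes: dotted eighth = 3; quarter = 4; half note = 8; half rest = 8; dotted eighth note = 3; quarter = 4.
Total: 3 + 4 + 8 + 8 + 3 + 4 = 30.
Remaining: 32 − 30 = 2 sixteenth notes, which is a eighth note.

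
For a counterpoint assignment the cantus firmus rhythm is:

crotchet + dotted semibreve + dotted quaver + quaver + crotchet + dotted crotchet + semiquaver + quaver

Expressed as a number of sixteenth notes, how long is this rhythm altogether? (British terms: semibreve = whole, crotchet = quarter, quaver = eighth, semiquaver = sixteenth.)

Working in sixteenth notes: crotchet = 4; dotted semibreve = 24; dotted quaver = 3; quaver = 2; crotchet = 4; dotted crotchet = 6; semiquaver = 1; quaver = 2.
Altogether 4 + 24 + 3 + 2 + 4 + 6 + 1 + 2 = 46 sixteenth notes.

46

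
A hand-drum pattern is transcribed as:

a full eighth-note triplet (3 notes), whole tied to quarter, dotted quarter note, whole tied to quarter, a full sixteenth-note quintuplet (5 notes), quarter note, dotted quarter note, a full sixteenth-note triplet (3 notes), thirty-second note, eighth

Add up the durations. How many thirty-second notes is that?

Each duration in thirty-second notes: a full eighth-note triplet (3 notes) (three triplet eighths span one quarter) = 8; whole tied to quarter (whole + quarter) = 40; dotted quarter note = 12; whole tied to quarter (whole + quarter) = 40; a full sixteenth-note quintuplet (5 notes) (five quintuplet sixteenths span one quarter) = 8; quarter note = 8; dotted quarter note = 12; a full sixteenth-note triplet (3 notes) (three triplet sixteenths span one eighth) = 4; thirty-second note = 1; eighth = 4.
Total: 8 + 40 + 12 + 40 + 8 + 8 + 12 + 4 + 1 + 4 = 137 thirty-second notes.

137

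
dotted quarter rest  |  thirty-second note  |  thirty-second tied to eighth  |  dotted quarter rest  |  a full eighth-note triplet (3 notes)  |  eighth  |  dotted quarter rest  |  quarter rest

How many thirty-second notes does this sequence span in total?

62

In thirty-second notes: dotted quarter rest = 12; thirty-second note = 1; thirty-second tied to eighth (thirty-second + eighth) = 5; dotted quarter rest = 12; a full eighth-note triplet (3 notes) (three triplet eighths span one quarter) = 8; eighth = 4; dotted quarter rest = 12; quarter rest = 8.
Altogether 12 + 1 + 5 + 12 + 8 + 4 + 12 + 8 = 62 thirty-second notes.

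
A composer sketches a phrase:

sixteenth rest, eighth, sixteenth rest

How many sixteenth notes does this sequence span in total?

In sixteenth notes: sixteenth rest = 1; eighth = 2; sixteenth rest = 1.
Sum: 1 + 2 + 1 = 4 sixteenth notes.

4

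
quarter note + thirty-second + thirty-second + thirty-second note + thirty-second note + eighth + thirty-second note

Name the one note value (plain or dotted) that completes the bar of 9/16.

thirty-second note

The bar of 9/16 = 18 thirty-second notes.
Working in thirty-second notes: quarter note = 8; thirty-second = 1; thirty-second = 1; thirty-second note = 1; thirty-second note = 1; eighth = 4; thirty-second note = 1.
Total: 8 + 1 + 1 + 1 + 1 + 4 + 1 = 17.
Remaining: 18 − 17 = 1 thirty-second note, which is a thirty-second note.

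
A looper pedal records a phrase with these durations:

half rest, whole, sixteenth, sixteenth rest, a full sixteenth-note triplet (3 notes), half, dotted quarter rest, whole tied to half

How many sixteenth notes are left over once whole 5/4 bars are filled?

6

One bar of 5/4 = 20 sixteenth notes.
Convert each value to sixteenth notes: half rest = 8; whole = 16; sixteenth = 1; sixteenth rest = 1; a full sixteenth-note triplet (3 notes) (three triplet sixteenths span one eighth) = 2; half = 8; dotted quarter rest = 6; whole tied to half (whole + half) = 24.
Total: 8 + 16 + 1 + 1 + 2 + 8 + 6 + 24 = 66.
66 ÷ 20 = 3 complete bars with 6 sixteenth notes remaining.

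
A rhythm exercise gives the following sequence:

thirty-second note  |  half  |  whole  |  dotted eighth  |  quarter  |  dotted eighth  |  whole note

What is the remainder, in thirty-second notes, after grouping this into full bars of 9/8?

29

One bar of 9/8 = 36 thirty-second notes.
In thirty-second notes: thirty-second note = 1; half = 16; whole = 32; dotted eighth = 6; quarter = 8; dotted eighth = 6; whole note = 32.
Adding: 1 + 16 + 32 + 6 + 8 + 6 + 32 = 101.
101 ÷ 36 = 2 complete bars with 29 thirty-second notes remaining.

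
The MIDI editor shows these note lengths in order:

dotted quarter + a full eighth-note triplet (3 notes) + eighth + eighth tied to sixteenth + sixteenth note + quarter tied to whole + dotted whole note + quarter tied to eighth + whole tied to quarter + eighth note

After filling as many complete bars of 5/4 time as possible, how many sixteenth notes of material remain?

8

One bar of 5/4 = 20 sixteenth notes.
Working in sixteenth notes: dotted quarter = 6; a full eighth-note triplet (3 notes) (three triplet eighths span one quarter) = 4; eighth = 2; eighth tied to sixteenth (eighth + sixteenth) = 3; sixteenth note = 1; quarter tied to whole (quarter + whole) = 20; dotted whole note = 24; quarter tied to eighth (quarter + eighth) = 6; whole tied to quarter (whole + quarter) = 20; eighth note = 2.
Altogether 6 + 4 + 2 + 3 + 1 + 20 + 24 + 6 + 20 + 2 = 88.
88 ÷ 20 = 4 complete bars with 8 sixteenth notes remaining.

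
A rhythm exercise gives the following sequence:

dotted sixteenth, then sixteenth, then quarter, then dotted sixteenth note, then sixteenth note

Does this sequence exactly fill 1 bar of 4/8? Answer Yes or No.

One bar of 4/8 = 16 thirty-second notes.
In thirty-second notes: dotted sixteenth = 3; sixteenth = 2; quarter = 8; dotted sixteenth note = 3; sixteenth note = 2.
Total: 3 + 2 + 8 + 3 + 2 = 18.
18 exceeds 16, so the answer is No.

No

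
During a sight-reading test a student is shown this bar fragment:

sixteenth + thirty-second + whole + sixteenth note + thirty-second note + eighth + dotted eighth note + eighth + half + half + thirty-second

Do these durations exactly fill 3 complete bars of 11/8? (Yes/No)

One bar of 11/8 = 44 thirty-second notes, so 3 bars = 132.
Express everything in thirty-second notes: sixteenth = 2; thirty-second = 1; whole = 32; sixteenth note = 2; thirty-second note = 1; eighth = 4; dotted eighth note = 6; eighth = 4; half = 16; half = 16; thirty-second = 1.
Altogether 2 + 1 + 32 + 2 + 1 + 4 + 6 + 4 + 16 + 16 + 1 = 85.
85 falls short of 132, so the answer is No.

No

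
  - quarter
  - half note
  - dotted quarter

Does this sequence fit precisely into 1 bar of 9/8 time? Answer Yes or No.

Yes

One bar of 9/8 = 9 eighth notes.
Express everything in eighth notes: quarter = 2; half note = 4; dotted quarter = 3.
Total: 2 + 4 + 3 = 9.
9 equals 9, so the answer is Yes.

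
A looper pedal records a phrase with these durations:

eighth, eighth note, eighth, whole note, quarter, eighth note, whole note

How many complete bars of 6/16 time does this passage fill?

One bar of 6/16 = 3 eighth notes.
In eighth notes: eighth = 1; eighth note = 1; eighth = 1; whole note = 8; quarter = 2; eighth note = 1; whole note = 8.
Adding: 1 + 1 + 1 + 8 + 2 + 1 + 8 = 22.
22 ÷ 3 = 7 complete bars with 1 left over.

7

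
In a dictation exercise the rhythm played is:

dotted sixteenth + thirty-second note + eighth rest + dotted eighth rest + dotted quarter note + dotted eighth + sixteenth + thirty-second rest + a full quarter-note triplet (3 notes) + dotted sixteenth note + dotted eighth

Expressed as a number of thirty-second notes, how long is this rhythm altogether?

60

Convert each value to thirty-second notes: dotted sixteenth = 3; thirty-second note = 1; eighth rest = 4; dotted eighth rest = 6; dotted quarter note = 12; dotted eighth = 6; sixteenth = 2; thirty-second rest = 1; a full quarter-note triplet (3 notes) (three triplet quarters span one half) = 16; dotted sixteenth note = 3; dotted eighth = 6.
Sum: 3 + 1 + 4 + 6 + 12 + 6 + 2 + 1 + 16 + 3 + 6 = 60 thirty-second notes.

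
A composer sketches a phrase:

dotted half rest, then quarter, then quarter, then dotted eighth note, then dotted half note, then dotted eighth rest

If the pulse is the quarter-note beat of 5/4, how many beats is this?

One quarter-note beat = 4 sixteenth notes.
Working in sixteenth notes: dotted half rest = 12; quarter = 4; quarter = 4; dotted eighth note = 3; dotted half note = 12; dotted eighth rest = 3.
Adding: 12 + 4 + 4 + 3 + 12 + 3 = 38.
38 ÷ 4 = 9.5 beats.

9.5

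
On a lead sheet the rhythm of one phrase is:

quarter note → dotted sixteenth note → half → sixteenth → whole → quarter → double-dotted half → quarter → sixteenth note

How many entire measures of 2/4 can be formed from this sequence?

One bar of 2/4 = 16 thirty-second notes.
Convert each value to thirty-second notes: quarter note = 8; dotted sixteenth note = 3; half = 16; sixteenth = 2; whole = 32; quarter = 8; double-dotted half = 28; quarter = 8; sixteenth note = 2.
Altogether 8 + 3 + 16 + 2 + 32 + 8 + 28 + 8 + 2 = 107.
107 ÷ 16 = 6 complete bars with 11 left over.

6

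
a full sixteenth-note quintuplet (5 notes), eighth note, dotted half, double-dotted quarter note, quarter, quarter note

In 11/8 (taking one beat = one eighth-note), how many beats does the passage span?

One eighth-note beat = 2 sixteenth notes.
Each duration in sixteenth notes: a full sixteenth-note quintuplet (5 notes) (five quintuplet sixteenths span one quarter) = 4; eighth note = 2; dotted half = 12; double-dotted quarter note = 7; quarter = 4; quarter note = 4.
Total: 4 + 2 + 12 + 7 + 4 + 4 = 33.
33 ÷ 2 = 16.5 beats.

16.5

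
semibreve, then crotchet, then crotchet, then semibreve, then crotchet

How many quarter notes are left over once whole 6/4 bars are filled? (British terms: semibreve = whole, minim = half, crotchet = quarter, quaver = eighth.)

One bar of 6/4 = 6 quarter notes.
Working in quarter notes: semibreve = 4; crotchet = 1; crotchet = 1; semibreve = 4; crotchet = 1.
Altogether 4 + 1 + 1 + 4 + 1 = 11.
11 ÷ 6 = 1 complete bar with 5 quarter notes remaining.

5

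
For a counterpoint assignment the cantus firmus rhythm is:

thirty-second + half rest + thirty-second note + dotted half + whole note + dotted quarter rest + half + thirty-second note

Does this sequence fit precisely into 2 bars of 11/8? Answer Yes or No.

No

One bar of 11/8 = 44 thirty-second notes, so 2 bars = 88.
Express everything in thirty-second notes: thirty-second = 1; half rest = 16; thirty-second note = 1; dotted half = 24; whole note = 32; dotted quarter rest = 12; half = 16; thirty-second note = 1.
Adding: 1 + 16 + 1 + 24 + 32 + 12 + 16 + 1 = 103.
103 exceeds 88, so the answer is No.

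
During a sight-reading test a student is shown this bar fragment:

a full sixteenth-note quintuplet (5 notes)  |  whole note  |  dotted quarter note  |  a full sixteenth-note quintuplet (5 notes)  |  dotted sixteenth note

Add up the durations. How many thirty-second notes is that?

Each duration in thirty-second notes: a full sixteenth-note quintuplet (5 notes) (five quintuplet sixteenths span one quarter) = 8; whole note = 32; dotted quarter note = 12; a full sixteenth-note quintuplet (5 notes) (five quintuplet sixteenths span one quarter) = 8; dotted sixteenth note = 3.
Altogether 8 + 32 + 12 + 8 + 3 = 63 thirty-second notes.

63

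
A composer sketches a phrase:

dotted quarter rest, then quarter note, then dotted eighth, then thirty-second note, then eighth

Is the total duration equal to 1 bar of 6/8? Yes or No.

No

One bar of 6/8 = 24 thirty-second notes.
Express everything in thirty-second notes: dotted quarter rest = 12; quarter note = 8; dotted eighth = 6; thirty-second note = 1; eighth = 4.
Total: 12 + 8 + 6 + 1 + 4 = 31.
31 exceeds 24, so the answer is No.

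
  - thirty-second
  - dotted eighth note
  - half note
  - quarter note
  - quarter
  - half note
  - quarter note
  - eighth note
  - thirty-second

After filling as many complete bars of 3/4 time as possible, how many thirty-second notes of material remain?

20

One bar of 3/4 = 24 thirty-second notes.
Each duration in thirty-second notes: thirty-second = 1; dotted eighth note = 6; half note = 16; quarter note = 8; quarter = 8; half note = 16; quarter note = 8; eighth note = 4; thirty-second = 1.
Total: 1 + 6 + 16 + 8 + 8 + 16 + 8 + 4 + 1 = 68.
68 ÷ 24 = 2 complete bars with 20 thirty-second notes remaining.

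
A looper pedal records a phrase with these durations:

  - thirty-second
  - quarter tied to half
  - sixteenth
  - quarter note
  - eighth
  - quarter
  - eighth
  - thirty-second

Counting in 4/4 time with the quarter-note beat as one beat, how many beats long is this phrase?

6.5

One quarter-note beat = 8 thirty-second notes.
Each duration in thirty-second notes: thirty-second = 1; quarter tied to half (quarter + half) = 24; sixteenth = 2; quarter note = 8; eighth = 4; quarter = 8; eighth = 4; thirty-second = 1.
Adding: 1 + 24 + 2 + 8 + 4 + 8 + 4 + 1 = 52.
52 ÷ 8 = 6.5 beats.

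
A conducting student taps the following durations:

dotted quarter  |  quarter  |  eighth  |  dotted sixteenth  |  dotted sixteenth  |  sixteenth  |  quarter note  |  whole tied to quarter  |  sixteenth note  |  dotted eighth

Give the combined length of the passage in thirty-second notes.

Convert each value to thirty-second notes: dotted quarter = 12; quarter = 8; eighth = 4; dotted sixteenth = 3; dotted sixteenth = 3; sixteenth = 2; quarter note = 8; whole tied to quarter (whole + quarter) = 40; sixteenth note = 2; dotted eighth = 6.
Altogether 12 + 8 + 4 + 3 + 3 + 2 + 8 + 40 + 2 + 6 = 88 thirty-second notes.

88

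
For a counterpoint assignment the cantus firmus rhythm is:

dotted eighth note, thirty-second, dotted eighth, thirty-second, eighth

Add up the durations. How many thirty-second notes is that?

18

Working in thirty-second notes: dotted eighth note = 6; thirty-second = 1; dotted eighth = 6; thirty-second = 1; eighth = 4.
Sum: 6 + 1 + 6 + 1 + 4 = 18 thirty-second notes.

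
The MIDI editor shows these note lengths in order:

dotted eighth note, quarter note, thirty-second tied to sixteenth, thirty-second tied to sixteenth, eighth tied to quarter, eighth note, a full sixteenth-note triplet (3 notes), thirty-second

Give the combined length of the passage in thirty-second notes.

Express everything in thirty-second notes: dotted eighth note = 6; quarter note = 8; thirty-second tied to sixteenth (thirty-second + sixteenth) = 3; thirty-second tied to sixteenth (thirty-second + sixteenth) = 3; eighth tied to quarter (eighth + quarter) = 12; eighth note = 4; a full sixteenth-note triplet (3 notes) (three triplet sixteenths span one eighth) = 4; thirty-second = 1.
Sum: 6 + 8 + 3 + 3 + 12 + 4 + 4 + 1 = 41 thirty-second notes.

41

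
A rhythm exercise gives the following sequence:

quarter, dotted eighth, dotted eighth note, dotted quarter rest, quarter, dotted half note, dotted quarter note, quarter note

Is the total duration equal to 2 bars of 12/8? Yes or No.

No

One bar of 12/8 = 24 sixteenth notes, so 2 bars = 48.
Each duration in sixteenth notes: quarter = 4; dotted eighth = 3; dotted eighth note = 3; dotted quarter rest = 6; quarter = 4; dotted half note = 12; dotted quarter note = 6; quarter note = 4.
Adding: 4 + 3 + 3 + 6 + 4 + 12 + 6 + 4 = 42.
42 falls short of 48, so the answer is No.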